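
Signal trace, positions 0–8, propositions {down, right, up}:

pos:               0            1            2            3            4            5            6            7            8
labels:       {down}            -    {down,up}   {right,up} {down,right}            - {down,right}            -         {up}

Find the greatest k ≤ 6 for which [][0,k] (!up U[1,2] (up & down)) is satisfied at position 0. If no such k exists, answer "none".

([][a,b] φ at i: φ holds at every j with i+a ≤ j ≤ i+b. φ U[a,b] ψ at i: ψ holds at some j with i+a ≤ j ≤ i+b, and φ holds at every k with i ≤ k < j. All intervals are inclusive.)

(!up U[1,2] (up & down)) must hold from j=0 onward; find where it first fails.
  j=0: holds
  j=1: holds
  j=2: fails
Holds on [0,1], so largest k = 1.

1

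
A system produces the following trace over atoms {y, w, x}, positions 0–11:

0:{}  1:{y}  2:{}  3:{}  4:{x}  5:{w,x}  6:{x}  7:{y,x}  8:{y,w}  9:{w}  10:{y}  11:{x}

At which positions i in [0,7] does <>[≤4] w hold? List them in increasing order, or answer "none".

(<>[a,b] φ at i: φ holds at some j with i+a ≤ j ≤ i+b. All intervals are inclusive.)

1, 2, 3, 4, 5, 6, 7

Evaluate at each i in [0,7]:
  i=0: ✗ (none in [0,4])
  i=1: ✓ (witness j=5)
  i=2: ✓ (witness j=5)
  i=3: ✓ (witness j=5)
  i=4: ✓ (witness j=5)
  i=5: ✓ (witness j=5)
  i=6: ✓ (witness j=8)
  i=7: ✓ (witness j=8)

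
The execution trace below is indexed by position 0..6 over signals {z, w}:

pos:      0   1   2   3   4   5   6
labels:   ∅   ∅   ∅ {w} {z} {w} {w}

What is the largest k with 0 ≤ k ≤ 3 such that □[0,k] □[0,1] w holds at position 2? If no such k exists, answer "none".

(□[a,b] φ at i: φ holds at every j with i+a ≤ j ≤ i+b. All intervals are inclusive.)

none

□[0,1] w must hold from j=2 onward; find where it first fails.
  j=2: fails → no k works.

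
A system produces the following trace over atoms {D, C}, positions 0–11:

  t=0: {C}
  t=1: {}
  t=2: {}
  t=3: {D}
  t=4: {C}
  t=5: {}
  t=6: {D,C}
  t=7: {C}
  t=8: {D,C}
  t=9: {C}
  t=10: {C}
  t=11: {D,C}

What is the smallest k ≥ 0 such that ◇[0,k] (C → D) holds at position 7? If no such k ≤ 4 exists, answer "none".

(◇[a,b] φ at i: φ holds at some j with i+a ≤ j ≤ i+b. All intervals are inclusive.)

1

Scan j = 7,8,… for (C → D):
  j=7: fails
  j=8: holds
First hit at j=8, so smallest k = 8-7 = 1.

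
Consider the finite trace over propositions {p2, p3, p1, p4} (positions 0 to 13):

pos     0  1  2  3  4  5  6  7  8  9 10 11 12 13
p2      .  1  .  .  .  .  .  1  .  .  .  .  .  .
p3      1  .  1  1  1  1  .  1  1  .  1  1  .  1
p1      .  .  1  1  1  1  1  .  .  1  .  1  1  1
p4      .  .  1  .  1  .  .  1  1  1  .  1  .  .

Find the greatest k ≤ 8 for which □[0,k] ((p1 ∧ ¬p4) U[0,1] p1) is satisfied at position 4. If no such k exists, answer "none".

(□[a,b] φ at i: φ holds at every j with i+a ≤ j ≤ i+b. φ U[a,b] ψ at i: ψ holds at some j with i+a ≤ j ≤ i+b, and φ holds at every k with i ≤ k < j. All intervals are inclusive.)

((p1 ∧ ¬p4) U[0,1] p1) must hold from j=4 onward; find where it first fails.
  j=4: holds
  j=5: holds
  j=6: holds
  j=7: fails
Holds on [4,6], so largest k = 2.

2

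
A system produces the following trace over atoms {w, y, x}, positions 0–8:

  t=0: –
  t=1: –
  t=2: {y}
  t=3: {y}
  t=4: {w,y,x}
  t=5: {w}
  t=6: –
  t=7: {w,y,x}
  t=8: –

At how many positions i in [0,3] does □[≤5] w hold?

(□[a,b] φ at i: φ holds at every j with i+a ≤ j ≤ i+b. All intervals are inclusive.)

0

Evaluate at each i in [0,3]:
  i=0: ✗ (fails at j=0)
  i=1: ✗ (fails at j=1)
  i=2: ✗ (fails at j=2)
  i=3: ✗ (fails at j=3)
Positions where it holds: {} → 0.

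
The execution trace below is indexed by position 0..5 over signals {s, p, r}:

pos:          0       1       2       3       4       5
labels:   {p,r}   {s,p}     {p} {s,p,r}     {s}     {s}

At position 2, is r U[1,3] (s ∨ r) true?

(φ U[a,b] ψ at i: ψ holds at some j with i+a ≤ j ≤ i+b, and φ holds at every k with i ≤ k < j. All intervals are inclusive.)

Need some j in [3,5] with (s ∨ r), and r at every k in [2,j-1].
  j=3: (s ∨ r) holds, but r fails at k=2 → not this j.
  j=4: (s ∨ r) holds, but r fails at k=2 → not this j.
  j=5: (s ∨ r) holds, but r fails at k=2 → not this j.
No j in the window works → until fails.

Does not hold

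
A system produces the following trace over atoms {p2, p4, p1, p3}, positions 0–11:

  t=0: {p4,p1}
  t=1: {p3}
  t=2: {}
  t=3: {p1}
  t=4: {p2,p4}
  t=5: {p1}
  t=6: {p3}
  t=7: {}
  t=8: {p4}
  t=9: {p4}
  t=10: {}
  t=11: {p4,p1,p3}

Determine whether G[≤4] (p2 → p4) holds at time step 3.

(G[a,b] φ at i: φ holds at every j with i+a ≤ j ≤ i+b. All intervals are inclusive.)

Yes

Check (p2 → p4) at every j in [3,7]:
  j=3: antecedent false → ✓
  j=4: antecedent true; consequent true → ✓
  j=5: antecedent false → ✓
  j=6: antecedent false → ✓
  j=7: antecedent false → ✓
All positions satisfy it → formula holds.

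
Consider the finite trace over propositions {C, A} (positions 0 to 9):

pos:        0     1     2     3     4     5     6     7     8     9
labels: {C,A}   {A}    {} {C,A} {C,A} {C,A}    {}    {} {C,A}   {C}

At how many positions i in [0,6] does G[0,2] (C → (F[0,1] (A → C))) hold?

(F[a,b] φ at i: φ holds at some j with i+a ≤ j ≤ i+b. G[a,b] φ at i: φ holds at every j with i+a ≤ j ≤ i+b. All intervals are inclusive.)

Evaluate at each i in [0,6]:
  i=0: ✓ (all of [0,2])
  i=1: ✓ (all of [1,3])
  i=2: ✓ (all of [2,4])
  i=3: ✓ (all of [3,5])
  i=4: ✓ (all of [4,6])
  i=5: ✓ (all of [5,7])
  i=6: ✓ (all of [6,8])
Positions where it holds: {0, 1, 2, 3, 4, 5, 6} → 7.

7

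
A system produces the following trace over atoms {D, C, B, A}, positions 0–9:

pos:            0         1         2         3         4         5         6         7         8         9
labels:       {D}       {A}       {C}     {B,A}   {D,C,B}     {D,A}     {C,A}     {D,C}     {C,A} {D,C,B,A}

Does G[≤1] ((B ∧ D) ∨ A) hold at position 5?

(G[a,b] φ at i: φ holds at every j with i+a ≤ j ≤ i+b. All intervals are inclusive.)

Yes

Check ((B ∧ D) ∨ A) at every j in [5,6]:
  j=5: true
  j=6: true
All positions satisfy it → formula holds.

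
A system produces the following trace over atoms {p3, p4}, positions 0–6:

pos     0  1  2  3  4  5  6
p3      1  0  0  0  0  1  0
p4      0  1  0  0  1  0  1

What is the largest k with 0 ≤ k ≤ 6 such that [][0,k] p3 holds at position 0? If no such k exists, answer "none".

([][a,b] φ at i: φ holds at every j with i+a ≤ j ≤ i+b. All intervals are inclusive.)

p3 must hold from j=0 onward; find where it first fails.
  j=0: holds
  j=1: fails
Holds on [0,0], so largest k = 0.

0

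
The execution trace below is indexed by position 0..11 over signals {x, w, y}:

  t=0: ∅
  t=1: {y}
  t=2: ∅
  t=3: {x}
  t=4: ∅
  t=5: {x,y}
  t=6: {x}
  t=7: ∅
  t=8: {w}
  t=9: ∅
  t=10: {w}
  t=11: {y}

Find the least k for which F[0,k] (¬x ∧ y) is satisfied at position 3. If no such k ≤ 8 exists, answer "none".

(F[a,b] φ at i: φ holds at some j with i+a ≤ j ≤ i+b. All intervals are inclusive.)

Scan j = 3,4,… for (¬x ∧ y):
  j=3: fails
  j=4: fails
  j=5: fails
  j=6: fails
  j=7: fails
  j=8: fails
  j=9: fails
  j=10: fails
  j=11: holds
First hit at j=11, so smallest k = 11-3 = 8.

8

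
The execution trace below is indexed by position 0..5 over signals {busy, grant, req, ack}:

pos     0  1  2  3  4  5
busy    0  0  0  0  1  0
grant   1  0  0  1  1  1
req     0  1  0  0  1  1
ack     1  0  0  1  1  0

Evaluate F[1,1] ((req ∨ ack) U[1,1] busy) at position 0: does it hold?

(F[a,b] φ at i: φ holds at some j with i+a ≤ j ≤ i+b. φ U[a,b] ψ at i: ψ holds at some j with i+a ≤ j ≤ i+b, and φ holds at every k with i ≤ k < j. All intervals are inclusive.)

Does not hold

Check ((req ∨ ack) U[1,1] busy) at each j in [1,1]:
  j=1: fails
No position in the window satisfies it → formula fails.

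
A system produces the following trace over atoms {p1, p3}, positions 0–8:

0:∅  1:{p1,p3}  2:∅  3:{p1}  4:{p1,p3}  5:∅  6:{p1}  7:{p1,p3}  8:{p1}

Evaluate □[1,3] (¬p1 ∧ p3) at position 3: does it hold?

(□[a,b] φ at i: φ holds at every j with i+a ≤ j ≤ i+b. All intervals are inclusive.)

Check (¬p1 ∧ p3) at every j in [4,6]:
  j=4: false
  j=5: false
  j=6: false
Fails at j=4 → formula fails.

False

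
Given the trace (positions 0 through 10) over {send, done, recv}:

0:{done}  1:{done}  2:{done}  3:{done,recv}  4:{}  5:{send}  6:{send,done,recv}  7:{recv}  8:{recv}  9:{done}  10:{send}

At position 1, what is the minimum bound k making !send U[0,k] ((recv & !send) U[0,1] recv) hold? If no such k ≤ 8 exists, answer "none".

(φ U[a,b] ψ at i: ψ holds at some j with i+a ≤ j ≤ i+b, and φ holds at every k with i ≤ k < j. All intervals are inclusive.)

2

Need earliest j ≥ 1 with ((recv & !send) U[0,1] recv), and !send at every k in [1,j-1].
  j=1: rhs fails.
  j=2: rhs fails.
  j=3: rhs holds; lhs holds on [1,2]. k = 2.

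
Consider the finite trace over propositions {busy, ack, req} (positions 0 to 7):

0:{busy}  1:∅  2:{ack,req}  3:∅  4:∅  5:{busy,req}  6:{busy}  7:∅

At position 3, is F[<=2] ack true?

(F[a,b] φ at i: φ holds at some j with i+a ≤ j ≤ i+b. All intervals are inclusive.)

Check ack at each j in [3,5]:
  j=3: false
  j=4: false
  j=5: false
No position in the window satisfies it → formula fails.

No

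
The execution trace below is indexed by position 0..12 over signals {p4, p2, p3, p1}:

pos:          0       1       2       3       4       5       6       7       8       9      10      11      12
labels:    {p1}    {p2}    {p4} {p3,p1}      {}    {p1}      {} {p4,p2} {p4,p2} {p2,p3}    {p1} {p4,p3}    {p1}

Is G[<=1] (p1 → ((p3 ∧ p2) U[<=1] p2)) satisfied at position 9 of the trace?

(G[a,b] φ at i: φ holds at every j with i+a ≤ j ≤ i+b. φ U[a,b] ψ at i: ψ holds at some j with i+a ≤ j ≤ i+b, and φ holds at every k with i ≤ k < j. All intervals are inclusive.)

False

Check (p1 → ((p3 ∧ p2) U[<=1] p2)) at every j in [9,10]:
  j=9: antecedent false → ✓
  j=10: antecedent true; consequent fails → ✗
Fails at j=10 → formula fails.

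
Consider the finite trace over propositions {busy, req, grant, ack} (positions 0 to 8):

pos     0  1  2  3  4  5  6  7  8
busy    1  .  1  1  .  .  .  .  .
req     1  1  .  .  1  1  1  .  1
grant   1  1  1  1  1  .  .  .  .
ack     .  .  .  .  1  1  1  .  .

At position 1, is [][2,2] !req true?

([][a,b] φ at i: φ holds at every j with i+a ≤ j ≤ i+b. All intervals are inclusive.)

True

Check !req at every j in [3,3]:
  j=3: true
All positions satisfy it → formula holds.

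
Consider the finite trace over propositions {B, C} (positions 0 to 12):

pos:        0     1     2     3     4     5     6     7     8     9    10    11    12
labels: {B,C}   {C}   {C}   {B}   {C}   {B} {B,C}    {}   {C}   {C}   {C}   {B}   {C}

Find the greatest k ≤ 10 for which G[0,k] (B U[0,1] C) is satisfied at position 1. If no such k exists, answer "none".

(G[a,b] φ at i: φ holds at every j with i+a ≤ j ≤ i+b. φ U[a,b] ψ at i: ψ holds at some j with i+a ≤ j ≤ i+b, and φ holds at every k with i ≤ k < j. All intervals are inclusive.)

5

(B U[0,1] C) must hold from j=1 onward; find where it first fails.
  j=1: holds
  j=2: holds
  j=3: holds
  j=4: holds
  j=5: holds
  j=6: holds
  j=7: fails
Holds on [1,6], so largest k = 5.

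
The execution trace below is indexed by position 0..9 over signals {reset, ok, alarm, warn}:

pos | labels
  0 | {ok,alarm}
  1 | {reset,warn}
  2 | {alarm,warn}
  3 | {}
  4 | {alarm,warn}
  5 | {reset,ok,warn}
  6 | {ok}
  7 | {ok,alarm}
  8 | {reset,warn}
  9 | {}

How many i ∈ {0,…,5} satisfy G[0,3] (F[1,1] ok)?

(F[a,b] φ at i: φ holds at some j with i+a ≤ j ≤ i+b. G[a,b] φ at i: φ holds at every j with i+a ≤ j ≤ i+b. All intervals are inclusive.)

0

Evaluate at each i in [0,5]:
  i=0: ✗ (fails at j=0)
  i=1: ✗ (fails at j=1)
  i=2: ✗ (fails at j=2)
  i=3: ✗ (fails at j=3)
  i=4: ✗ (fails at j=7)
  i=5: ✗ (fails at j=7)
Positions where it holds: {} → 0.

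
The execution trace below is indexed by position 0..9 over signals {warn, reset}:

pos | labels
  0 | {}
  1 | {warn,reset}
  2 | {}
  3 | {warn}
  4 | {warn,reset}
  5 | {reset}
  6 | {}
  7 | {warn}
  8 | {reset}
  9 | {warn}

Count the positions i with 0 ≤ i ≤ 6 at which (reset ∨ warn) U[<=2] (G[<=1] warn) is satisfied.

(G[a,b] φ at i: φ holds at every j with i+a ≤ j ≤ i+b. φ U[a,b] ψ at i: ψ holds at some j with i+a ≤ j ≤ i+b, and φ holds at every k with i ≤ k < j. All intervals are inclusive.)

1

Evaluate at each i in [0,6]:
  i=0: ✗ (no rhs in [0,2])
  i=1: ✗ (lhs fails at k=2 before rhs at j=3)
  i=2: ✗ (lhs fails at k=2 before rhs at j=3)
  i=3: ✓ (rhs at j=3)
  i=4: ✗ (no rhs in [4,6])
  i=5: ✗ (no rhs in [5,7])
  i=6: ✗ (no rhs in [6,8])
Positions where it holds: {3} → 1.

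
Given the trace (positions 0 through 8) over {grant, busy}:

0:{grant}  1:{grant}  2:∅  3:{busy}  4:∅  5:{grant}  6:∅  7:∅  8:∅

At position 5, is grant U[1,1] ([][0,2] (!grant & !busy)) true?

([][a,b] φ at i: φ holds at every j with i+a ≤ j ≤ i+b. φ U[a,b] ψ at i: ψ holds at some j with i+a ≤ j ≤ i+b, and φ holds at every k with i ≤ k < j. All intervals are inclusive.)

Need some j in [6,6] with [][0,2] (!grant & !busy), and grant at every k in [5,j-1].
  j=6: [][0,2] (!grant & !busy) holds; grant holds at every k in [5,5] → satisfied.

Yes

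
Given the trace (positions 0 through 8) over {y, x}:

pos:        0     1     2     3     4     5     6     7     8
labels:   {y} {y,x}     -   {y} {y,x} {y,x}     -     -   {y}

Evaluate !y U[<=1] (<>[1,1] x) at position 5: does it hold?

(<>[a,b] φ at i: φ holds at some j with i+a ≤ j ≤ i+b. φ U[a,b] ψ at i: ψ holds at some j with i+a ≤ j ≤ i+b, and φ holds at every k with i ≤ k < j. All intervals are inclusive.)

No

Need some j in [5,6] with <>[1,1] x, and !y at every k in [5,j-1].
  j=5: <>[1,1] x — fails (none in [6,6]).
  j=6: <>[1,1] x — fails (none in [7,7]).
No j in the window works → until fails.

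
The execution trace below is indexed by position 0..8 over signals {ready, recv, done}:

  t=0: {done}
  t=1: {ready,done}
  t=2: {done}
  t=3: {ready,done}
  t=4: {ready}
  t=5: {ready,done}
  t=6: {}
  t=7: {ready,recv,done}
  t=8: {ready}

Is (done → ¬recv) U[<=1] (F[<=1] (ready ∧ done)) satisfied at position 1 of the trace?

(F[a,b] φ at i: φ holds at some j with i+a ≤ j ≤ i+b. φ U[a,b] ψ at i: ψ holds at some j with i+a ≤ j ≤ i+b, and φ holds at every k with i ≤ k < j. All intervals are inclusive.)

Holds

Need some j in [1,2] with F[<=1] (ready ∧ done), and (done → ¬recv) at every k in [1,j-1].
  j=1: F[<=1] (ready ∧ done) holds; no prefix to check → satisfied.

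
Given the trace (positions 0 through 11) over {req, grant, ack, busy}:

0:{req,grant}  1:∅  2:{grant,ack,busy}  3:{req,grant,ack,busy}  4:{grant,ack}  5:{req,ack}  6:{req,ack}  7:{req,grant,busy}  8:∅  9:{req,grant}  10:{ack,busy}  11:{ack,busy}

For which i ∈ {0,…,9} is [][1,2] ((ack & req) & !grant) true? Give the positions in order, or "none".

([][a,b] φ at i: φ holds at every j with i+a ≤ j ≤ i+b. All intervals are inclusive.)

Evaluate at each i in [0,9]:
  i=0: ✗ (fails at j=1)
  i=1: ✗ (fails at j=2)
  i=2: ✗ (fails at j=3)
  i=3: ✗ (fails at j=4)
  i=4: ✓ (all of [5,6])
  i=5: ✗ (fails at j=7)
  i=6: ✗ (fails at j=7)
  i=7: ✗ (fails at j=8)
  i=8: ✗ (fails at j=9)
  i=9: ✗ (fails at j=10)

4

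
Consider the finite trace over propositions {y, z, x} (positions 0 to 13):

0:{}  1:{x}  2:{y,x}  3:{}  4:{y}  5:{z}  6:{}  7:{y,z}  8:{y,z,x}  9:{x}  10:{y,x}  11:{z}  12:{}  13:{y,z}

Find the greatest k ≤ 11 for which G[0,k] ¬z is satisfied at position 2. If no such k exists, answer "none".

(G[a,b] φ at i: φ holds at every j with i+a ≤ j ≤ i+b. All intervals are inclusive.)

2

¬z must hold from j=2 onward; find where it first fails.
  j=2: holds
  j=3: holds
  j=4: holds
  j=5: fails
Holds on [2,4], so largest k = 2.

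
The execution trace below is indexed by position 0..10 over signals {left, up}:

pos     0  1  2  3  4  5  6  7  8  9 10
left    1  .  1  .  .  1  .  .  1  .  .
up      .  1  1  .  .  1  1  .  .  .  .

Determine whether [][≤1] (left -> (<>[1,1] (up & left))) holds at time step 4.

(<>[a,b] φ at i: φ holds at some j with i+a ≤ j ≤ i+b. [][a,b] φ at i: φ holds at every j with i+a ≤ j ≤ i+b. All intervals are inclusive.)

No

Check (left -> (<>[1,1] (up & left))) at every j in [4,5]:
  j=4: antecedent false → ✓
  j=5: antecedent true; consequent fails (none in [6,6]) → ✗
Fails at j=5 → formula fails.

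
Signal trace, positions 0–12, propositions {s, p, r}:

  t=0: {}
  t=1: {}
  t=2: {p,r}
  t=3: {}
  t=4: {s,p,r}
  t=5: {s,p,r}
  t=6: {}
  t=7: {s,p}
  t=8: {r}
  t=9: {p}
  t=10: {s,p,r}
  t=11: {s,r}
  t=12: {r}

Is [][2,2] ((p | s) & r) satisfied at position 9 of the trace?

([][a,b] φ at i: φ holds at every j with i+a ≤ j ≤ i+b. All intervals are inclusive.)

Check ((p | s) & r) at every j in [11,11]:
  j=11: true
All positions satisfy it → formula holds.

Yes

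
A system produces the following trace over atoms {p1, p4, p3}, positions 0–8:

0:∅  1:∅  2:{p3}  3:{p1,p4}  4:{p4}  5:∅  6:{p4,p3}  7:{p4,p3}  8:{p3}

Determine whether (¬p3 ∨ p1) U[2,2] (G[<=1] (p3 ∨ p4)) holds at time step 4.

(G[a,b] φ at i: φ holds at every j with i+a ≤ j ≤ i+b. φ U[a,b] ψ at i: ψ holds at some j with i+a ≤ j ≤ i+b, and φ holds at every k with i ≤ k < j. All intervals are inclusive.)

Need some j in [6,6] with G[<=1] (p3 ∨ p4), and (¬p3 ∨ p1) at every k in [4,j-1].
  j=6: G[<=1] (p3 ∨ p4) holds; (¬p3 ∨ p1) holds at every k in [4,5] → satisfied.

True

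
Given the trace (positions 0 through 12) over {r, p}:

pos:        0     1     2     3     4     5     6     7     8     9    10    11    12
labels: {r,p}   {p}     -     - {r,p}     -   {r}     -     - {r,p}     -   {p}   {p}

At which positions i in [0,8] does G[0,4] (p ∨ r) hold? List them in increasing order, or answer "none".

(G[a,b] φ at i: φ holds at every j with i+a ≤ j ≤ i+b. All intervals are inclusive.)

Evaluate at each i in [0,8]:
  i=0: ✗ (fails at j=2)
  i=1: ✗ (fails at j=2)
  i=2: ✗ (fails at j=2)
  i=3: ✗ (fails at j=3)
  i=4: ✗ (fails at j=5)
  i=5: ✗ (fails at j=5)
  i=6: ✗ (fails at j=7)
  i=7: ✗ (fails at j=7)
  i=8: ✗ (fails at j=8)

none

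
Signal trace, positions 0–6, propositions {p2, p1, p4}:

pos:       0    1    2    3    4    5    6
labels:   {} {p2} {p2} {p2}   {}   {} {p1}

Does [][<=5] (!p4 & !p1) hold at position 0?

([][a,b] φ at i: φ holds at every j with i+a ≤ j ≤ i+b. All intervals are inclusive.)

Check (!p4 & !p1) at every j in [0,5]:
  j=0: true
  j=1: true
  j=2: true
  j=3: true
  j=4: true
  j=5: true
All positions satisfy it → formula holds.

Yes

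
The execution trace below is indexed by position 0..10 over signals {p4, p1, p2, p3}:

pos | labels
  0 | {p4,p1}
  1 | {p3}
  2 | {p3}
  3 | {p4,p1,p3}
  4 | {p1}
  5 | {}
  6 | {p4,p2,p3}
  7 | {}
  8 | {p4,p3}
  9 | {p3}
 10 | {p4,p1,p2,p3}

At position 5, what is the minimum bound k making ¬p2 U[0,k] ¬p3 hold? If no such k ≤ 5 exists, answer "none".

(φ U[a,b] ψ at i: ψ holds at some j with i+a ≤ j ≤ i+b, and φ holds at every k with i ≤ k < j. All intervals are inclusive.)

0

Need earliest j ≥ 5 with ¬p3, and ¬p2 at every k in [5,j-1].
  j=5: rhs holds (empty prefix). k = 0.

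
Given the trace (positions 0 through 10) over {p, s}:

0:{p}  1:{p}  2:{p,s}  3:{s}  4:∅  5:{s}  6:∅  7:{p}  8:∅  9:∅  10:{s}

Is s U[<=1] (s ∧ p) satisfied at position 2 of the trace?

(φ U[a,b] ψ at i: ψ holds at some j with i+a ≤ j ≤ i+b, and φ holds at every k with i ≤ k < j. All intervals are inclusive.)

True

Need some j in [2,3] with (s ∧ p), and s at every k in [2,j-1].
  j=2: (s ∧ p) holds; no prefix to check → satisfied.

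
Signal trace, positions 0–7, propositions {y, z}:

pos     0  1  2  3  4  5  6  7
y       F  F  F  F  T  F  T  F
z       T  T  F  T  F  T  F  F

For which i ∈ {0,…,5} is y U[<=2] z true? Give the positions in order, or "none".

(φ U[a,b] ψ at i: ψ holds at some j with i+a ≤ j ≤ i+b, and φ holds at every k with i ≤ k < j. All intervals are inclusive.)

Evaluate at each i in [0,5]:
  i=0: ✓ (rhs at j=0)
  i=1: ✓ (rhs at j=1)
  i=2: ✗ (lhs fails at k=2 before rhs at j=3)
  i=3: ✓ (rhs at j=3)
  i=4: ✓ (rhs at j=5; lhs holds on [4,4])
  i=5: ✓ (rhs at j=5)

0, 1, 3, 4, 5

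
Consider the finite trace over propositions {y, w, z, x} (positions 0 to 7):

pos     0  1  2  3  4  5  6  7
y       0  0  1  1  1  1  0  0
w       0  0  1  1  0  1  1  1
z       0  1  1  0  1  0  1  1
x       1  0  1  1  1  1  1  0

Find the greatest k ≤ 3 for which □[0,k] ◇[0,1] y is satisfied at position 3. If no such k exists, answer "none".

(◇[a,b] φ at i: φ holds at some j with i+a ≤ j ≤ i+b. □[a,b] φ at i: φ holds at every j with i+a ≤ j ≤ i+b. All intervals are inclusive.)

2

◇[0,1] y must hold from j=3 onward; find where it first fails.
  j=3: holds
  j=4: holds
  j=5: holds
  j=6: fails
Holds on [3,5], so largest k = 2.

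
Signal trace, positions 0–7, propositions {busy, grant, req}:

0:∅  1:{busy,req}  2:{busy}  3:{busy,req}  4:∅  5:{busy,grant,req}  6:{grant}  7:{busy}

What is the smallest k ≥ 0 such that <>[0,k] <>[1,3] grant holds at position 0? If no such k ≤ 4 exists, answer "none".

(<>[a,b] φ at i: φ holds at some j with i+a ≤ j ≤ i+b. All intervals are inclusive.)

2

Scan j = 0,1,… for <>[1,3] grant:
  j=0: fails
  j=1: fails
  j=2: holds
First hit at j=2, so smallest k = 2-0 = 2.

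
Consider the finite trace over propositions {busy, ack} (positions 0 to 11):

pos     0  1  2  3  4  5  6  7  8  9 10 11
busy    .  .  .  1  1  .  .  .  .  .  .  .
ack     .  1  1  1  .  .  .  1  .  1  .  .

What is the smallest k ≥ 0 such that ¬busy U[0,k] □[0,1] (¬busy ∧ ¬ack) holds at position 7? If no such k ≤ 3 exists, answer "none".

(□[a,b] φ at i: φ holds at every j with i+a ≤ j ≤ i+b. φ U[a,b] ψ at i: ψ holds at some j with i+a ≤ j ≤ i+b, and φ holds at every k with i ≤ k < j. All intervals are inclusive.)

3

Need earliest j ≥ 7 with □[0,1] (¬busy ∧ ¬ack), and ¬busy at every k in [7,j-1].
  j=7: rhs fails.
  j=8: rhs fails.
  j=9: rhs fails.
  j=10: rhs holds; lhs holds on [7,9]. k = 3.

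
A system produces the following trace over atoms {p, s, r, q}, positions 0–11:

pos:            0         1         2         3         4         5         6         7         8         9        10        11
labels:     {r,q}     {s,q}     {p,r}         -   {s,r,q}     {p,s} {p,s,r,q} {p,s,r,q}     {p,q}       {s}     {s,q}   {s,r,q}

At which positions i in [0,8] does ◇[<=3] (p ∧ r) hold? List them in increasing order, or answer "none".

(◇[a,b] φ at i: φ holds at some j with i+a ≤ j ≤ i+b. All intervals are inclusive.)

0, 1, 2, 3, 4, 5, 6, 7

Evaluate at each i in [0,8]:
  i=0: ✓ (witness j=2)
  i=1: ✓ (witness j=2)
  i=2: ✓ (witness j=2)
  i=3: ✓ (witness j=6)
  i=4: ✓ (witness j=6)
  i=5: ✓ (witness j=6)
  i=6: ✓ (witness j=6)
  i=7: ✓ (witness j=7)
  i=8: ✗ (none in [8,11])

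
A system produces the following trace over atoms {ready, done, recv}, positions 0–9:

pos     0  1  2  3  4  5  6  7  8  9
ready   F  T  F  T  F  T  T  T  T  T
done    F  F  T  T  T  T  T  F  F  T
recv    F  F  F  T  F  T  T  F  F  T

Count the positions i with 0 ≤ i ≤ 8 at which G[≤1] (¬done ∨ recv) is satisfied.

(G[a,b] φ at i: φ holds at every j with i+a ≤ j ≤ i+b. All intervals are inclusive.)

Evaluate at each i in [0,8]:
  i=0: ✓ (all of [0,1])
  i=1: ✗ (fails at j=2)
  i=2: ✗ (fails at j=2)
  i=3: ✗ (fails at j=4)
  i=4: ✗ (fails at j=4)
  i=5: ✓ (all of [5,6])
  i=6: ✓ (all of [6,7])
  i=7: ✓ (all of [7,8])
  i=8: ✓ (all of [8,9])
Positions where it holds: {0, 5, 6, 7, 8} → 5.

5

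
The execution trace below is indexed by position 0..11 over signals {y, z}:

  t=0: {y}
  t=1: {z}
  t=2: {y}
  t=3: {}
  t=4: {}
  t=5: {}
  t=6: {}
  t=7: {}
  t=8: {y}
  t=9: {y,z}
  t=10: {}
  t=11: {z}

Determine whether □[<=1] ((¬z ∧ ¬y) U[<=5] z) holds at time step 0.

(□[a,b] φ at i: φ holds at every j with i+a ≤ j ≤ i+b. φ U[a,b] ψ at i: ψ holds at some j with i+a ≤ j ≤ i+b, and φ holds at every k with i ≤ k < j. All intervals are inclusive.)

Check ((¬z ∧ ¬y) U[<=5] z) at every j in [0,1]:
  j=0: fails
  j=1: holds
Fails at j=0 → formula fails.

Does not hold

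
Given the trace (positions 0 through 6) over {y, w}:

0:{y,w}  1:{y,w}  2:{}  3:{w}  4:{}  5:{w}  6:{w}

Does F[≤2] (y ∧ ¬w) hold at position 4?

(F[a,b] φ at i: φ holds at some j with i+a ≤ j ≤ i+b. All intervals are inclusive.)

Check (y ∧ ¬w) at each j in [4,6]:
  j=4: false
  j=5: false
  j=6: false
No position in the window satisfies it → formula fails.

False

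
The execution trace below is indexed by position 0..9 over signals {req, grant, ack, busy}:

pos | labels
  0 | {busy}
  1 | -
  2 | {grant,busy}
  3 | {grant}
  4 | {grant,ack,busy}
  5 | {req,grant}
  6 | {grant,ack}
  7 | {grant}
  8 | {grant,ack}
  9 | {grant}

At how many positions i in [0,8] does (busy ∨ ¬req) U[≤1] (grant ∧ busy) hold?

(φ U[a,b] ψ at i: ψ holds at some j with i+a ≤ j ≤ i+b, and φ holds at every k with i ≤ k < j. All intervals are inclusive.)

Evaluate at each i in [0,8]:
  i=0: ✗ (no rhs in [0,1])
  i=1: ✓ (rhs at j=2; lhs holds on [1,1])
  i=2: ✓ (rhs at j=2)
  i=3: ✓ (rhs at j=4; lhs holds on [3,3])
  i=4: ✓ (rhs at j=4)
  i=5: ✗ (no rhs in [5,6])
  i=6: ✗ (no rhs in [6,7])
  i=7: ✗ (no rhs in [7,8])
  i=8: ✗ (no rhs in [8,9])
Positions where it holds: {1, 2, 3, 4} → 4.

4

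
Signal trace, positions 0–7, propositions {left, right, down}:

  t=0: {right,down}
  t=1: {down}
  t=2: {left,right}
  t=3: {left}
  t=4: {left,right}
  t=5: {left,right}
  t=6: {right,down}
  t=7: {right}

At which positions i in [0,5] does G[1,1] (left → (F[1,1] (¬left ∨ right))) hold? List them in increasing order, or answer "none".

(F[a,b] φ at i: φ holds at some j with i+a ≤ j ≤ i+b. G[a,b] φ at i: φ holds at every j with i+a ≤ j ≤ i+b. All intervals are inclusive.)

0, 2, 3, 4, 5

Evaluate at each i in [0,5]:
  i=0: ✓ (all of [1,1])
  i=1: ✗ (fails at j=2)
  i=2: ✓ (all of [3,3])
  i=3: ✓ (all of [4,4])
  i=4: ✓ (all of [5,5])
  i=5: ✓ (all of [6,6])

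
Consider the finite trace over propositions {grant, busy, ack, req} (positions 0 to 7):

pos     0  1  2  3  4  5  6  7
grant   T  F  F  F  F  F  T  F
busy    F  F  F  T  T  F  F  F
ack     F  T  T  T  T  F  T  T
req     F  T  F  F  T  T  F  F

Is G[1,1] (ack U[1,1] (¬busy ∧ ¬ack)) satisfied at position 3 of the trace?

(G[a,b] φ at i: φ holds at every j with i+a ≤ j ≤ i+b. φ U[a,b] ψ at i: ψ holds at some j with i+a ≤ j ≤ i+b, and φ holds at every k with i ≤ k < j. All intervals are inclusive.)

Check (ack U[1,1] (¬busy ∧ ¬ack)) at every j in [4,4]:
  j=4: holds
All positions satisfy it → formula holds.

Yes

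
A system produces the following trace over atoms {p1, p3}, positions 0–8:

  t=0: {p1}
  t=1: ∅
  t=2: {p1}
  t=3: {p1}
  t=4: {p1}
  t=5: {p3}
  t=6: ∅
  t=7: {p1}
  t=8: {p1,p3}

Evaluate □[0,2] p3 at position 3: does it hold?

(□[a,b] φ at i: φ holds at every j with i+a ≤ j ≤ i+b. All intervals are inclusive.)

False

Check p3 at every j in [3,5]:
  j=3: false
  j=4: false
  j=5: true
Fails at j=3 → formula fails.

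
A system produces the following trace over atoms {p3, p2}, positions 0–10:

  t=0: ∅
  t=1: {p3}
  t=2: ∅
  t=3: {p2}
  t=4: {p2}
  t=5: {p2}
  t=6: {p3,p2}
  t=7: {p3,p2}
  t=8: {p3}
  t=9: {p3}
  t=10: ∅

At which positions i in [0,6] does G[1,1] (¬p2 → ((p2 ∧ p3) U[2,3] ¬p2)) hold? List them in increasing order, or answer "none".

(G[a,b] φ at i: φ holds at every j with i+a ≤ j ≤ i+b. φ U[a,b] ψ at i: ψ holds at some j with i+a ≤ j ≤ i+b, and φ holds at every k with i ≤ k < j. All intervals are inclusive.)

Evaluate at each i in [0,6]:
  i=0: ✗ (fails at j=1)
  i=1: ✗ (fails at j=2)
  i=2: ✓ (all of [3,3])
  i=3: ✓ (all of [4,4])
  i=4: ✓ (all of [5,5])
  i=5: ✓ (all of [6,6])
  i=6: ✓ (all of [7,7])

2, 3, 4, 5, 6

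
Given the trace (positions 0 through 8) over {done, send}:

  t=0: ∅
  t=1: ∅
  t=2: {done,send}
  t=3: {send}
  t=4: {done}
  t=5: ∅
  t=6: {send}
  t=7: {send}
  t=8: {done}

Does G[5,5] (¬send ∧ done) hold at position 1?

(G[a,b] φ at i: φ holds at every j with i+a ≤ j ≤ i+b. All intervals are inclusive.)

No

Check (¬send ∧ done) at every j in [6,6]:
  j=6: false
Fails at j=6 → formula fails.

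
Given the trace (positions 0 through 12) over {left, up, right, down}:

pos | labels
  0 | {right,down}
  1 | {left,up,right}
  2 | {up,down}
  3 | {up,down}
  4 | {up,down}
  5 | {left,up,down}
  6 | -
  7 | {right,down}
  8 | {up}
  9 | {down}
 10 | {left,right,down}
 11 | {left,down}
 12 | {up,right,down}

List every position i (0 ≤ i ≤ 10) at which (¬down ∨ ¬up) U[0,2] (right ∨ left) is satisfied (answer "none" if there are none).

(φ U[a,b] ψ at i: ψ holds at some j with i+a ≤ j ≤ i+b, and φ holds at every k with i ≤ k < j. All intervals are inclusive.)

Evaluate at each i in [0,10]:
  i=0: ✓ (rhs at j=0)
  i=1: ✓ (rhs at j=1)
  i=2: ✗ (no rhs in [2,4])
  i=3: ✗ (lhs fails at k=3 before rhs at j=5)
  i=4: ✗ (lhs fails at k=4 before rhs at j=5)
  i=5: ✓ (rhs at j=5)
  i=6: ✓ (rhs at j=7; lhs holds on [6,6])
  i=7: ✓ (rhs at j=7)
  i=8: ✓ (rhs at j=10; lhs holds on [8,9])
  i=9: ✓ (rhs at j=10; lhs holds on [9,9])
  i=10: ✓ (rhs at j=10)

0, 1, 5, 6, 7, 8, 9, 10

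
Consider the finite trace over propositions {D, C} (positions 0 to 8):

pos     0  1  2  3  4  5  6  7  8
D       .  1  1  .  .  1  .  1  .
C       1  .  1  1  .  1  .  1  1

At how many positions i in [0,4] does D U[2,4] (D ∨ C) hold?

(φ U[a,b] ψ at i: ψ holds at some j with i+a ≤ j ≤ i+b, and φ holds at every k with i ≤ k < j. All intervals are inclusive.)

Evaluate at each i in [0,4]:
  i=0: ✗ (lhs fails at k=0 before rhs at j=2)
  i=1: ✓ (rhs at j=3; lhs holds on [1,2])
  i=2: ✗ (lhs fails at k=3 before rhs at j=5)
  i=3: ✗ (lhs fails at k=3 before rhs at j=5)
  i=4: ✗ (lhs fails at k=4 before rhs at j=7)
Positions where it holds: {1} → 1.

1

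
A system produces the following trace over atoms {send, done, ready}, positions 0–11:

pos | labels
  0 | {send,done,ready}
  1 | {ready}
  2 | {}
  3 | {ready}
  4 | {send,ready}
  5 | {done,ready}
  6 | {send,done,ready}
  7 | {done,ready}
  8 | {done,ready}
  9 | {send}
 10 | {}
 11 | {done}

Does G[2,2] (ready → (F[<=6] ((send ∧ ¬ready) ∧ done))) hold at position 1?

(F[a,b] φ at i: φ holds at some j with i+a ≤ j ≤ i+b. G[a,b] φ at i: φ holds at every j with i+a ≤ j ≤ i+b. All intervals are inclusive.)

No

Check (ready → (F[<=6] ((send ∧ ¬ready) ∧ done))) at every j in [3,3]:
  j=3: antecedent true; consequent fails (none in [3,9]) → ✗
Fails at j=3 → formula fails.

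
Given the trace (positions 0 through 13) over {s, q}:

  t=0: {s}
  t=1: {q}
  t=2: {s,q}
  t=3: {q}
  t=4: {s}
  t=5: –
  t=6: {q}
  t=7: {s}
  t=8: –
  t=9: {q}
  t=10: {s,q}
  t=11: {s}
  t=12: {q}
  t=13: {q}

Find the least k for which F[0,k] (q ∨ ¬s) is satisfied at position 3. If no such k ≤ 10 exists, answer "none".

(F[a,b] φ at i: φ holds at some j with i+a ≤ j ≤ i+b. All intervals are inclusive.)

Scan j = 3,4,… for (q ∨ ¬s):
  j=3: holds
First hit at j=3, so smallest k = 3-3 = 0.

0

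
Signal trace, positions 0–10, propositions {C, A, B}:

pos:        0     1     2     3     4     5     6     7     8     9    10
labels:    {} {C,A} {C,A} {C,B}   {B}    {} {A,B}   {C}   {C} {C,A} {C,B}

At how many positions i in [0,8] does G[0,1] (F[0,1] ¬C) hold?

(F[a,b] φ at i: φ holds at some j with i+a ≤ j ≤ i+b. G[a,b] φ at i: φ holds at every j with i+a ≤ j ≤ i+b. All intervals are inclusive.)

3

Evaluate at each i in [0,8]:
  i=0: ✗ (fails at j=1)
  i=1: ✗ (fails at j=1)
  i=2: ✗ (fails at j=2)
  i=3: ✓ (all of [3,4])
  i=4: ✓ (all of [4,5])
  i=5: ✓ (all of [5,6])
  i=6: ✗ (fails at j=7)
  i=7: ✗ (fails at j=7)
  i=8: ✗ (fails at j=8)
Positions where it holds: {3, 4, 5} → 3.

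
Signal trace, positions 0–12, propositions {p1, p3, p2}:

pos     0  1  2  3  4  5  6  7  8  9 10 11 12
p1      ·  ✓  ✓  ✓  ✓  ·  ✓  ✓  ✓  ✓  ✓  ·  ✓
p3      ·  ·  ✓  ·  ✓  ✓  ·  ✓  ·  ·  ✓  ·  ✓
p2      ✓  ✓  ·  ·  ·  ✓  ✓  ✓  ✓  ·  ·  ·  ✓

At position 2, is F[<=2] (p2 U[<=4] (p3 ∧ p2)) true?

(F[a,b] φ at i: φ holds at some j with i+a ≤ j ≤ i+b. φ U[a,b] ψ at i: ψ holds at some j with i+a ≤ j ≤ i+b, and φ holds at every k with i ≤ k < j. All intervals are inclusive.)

False

Check (p2 U[<=4] (p3 ∧ p2)) at each j in [2,4]:
  j=2: fails
  j=3: fails
  j=4: fails
No position in the window satisfies it → formula fails.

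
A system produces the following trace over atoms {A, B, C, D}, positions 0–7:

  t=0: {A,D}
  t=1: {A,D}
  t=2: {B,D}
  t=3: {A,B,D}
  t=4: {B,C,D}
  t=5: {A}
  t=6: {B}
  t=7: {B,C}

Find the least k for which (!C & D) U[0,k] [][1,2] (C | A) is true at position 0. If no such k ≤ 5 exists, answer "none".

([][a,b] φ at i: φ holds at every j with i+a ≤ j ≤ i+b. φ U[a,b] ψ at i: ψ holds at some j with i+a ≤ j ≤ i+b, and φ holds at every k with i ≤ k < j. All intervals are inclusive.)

Need earliest j ≥ 0 with [][1,2] (C | A), and (!C & D) at every k in [0,j-1].
  j=0: rhs fails.
  j=1: rhs fails.
  j=2: rhs holds; lhs holds on [0,1]. k = 2.

2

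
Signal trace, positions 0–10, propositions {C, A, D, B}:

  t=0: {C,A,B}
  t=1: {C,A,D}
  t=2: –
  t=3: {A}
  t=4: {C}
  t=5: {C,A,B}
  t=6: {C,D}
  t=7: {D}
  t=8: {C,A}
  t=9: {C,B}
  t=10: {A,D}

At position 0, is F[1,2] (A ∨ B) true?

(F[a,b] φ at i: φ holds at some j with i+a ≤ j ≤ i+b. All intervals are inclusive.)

Check (A ∨ B) at each j in [1,2]:
  j=1: true
  j=2: false
Found at j=1 → formula holds.

Yes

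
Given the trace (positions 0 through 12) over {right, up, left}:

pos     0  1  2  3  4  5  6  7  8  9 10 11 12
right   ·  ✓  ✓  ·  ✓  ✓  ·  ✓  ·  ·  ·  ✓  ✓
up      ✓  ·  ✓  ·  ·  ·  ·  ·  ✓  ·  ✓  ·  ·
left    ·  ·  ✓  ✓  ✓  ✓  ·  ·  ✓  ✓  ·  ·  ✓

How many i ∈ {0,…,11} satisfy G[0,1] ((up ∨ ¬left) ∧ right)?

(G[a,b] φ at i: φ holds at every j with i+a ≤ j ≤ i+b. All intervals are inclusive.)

1

Evaluate at each i in [0,11]:
  i=0: ✗ (fails at j=0)
  i=1: ✓ (all of [1,2])
  i=2: ✗ (fails at j=3)
  i=3: ✗ (fails at j=3)
  i=4: ✗ (fails at j=4)
  i=5: ✗ (fails at j=5)
  i=6: ✗ (fails at j=6)
  i=7: ✗ (fails at j=8)
  i=8: ✗ (fails at j=8)
  i=9: ✗ (fails at j=9)
  i=10: ✗ (fails at j=10)
  i=11: ✗ (fails at j=12)
Positions where it holds: {1} → 1.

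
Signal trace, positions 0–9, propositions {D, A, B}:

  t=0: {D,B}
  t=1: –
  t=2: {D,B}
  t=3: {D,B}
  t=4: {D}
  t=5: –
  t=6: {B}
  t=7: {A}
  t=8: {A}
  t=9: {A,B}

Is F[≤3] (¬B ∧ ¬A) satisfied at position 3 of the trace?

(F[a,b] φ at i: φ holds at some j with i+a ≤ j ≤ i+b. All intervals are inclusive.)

Check (¬B ∧ ¬A) at each j in [3,6]:
  j=3: false
  j=4: true
  j=5: true
  j=6: false
Found at j=4 → formula holds.

Holds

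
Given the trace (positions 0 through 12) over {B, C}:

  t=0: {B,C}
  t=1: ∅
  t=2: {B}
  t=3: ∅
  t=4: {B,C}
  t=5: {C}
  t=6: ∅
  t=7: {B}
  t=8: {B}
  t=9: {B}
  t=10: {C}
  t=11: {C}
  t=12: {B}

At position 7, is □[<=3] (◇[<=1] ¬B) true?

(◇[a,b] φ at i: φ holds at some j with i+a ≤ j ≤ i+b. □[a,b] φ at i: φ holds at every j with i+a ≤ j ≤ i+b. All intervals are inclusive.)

False

Check ◇[<=1] ¬B at every j in [7,10]:
  j=7: fails (none in [7,8])
  j=8: fails (none in [8,9])
  j=9: holds (witness at 10)
  j=10: holds (witness at 10)
Fails at j=7 → formula fails.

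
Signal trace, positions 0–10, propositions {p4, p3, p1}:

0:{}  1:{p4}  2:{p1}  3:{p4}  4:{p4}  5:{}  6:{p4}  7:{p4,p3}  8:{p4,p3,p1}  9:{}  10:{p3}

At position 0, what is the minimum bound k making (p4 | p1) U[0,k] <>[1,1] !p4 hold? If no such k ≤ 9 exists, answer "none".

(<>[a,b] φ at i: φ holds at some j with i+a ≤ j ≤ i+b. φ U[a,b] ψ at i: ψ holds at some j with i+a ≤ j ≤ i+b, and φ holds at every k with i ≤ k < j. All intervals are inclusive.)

Need earliest j ≥ 0 with <>[1,1] !p4, and (p4 | p1) at every k in [0,j-1].
  j=0: rhs fails.
  j=1: rhs holds but lhs fails at k=0.
  j=2: rhs fails.
  j=3: rhs fails.
  j=4: rhs holds but lhs fails at k=0.
  j=5: rhs fails.
  j=6: rhs fails.
  j=7: rhs fails.
  j=8: rhs holds but lhs fails at k=0.
  j=9: rhs holds but lhs fails at k=0.
No witness within the range → none.

none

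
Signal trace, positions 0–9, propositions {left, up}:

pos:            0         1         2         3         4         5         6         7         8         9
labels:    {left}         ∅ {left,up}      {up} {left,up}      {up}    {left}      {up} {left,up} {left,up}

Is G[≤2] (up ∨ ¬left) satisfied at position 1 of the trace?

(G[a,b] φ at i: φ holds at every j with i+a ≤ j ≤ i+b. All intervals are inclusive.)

Check (up ∨ ¬left) at every j in [1,3]:
  j=1: true
  j=2: true
  j=3: true
All positions satisfy it → formula holds.

True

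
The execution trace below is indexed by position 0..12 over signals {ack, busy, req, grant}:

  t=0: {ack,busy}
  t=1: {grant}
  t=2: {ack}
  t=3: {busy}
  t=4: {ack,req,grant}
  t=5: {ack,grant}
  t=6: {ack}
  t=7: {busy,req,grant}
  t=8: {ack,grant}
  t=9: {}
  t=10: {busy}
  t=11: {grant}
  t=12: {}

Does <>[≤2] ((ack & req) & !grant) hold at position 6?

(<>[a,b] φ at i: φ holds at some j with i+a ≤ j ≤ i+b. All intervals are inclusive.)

Does not hold

Check ((ack & req) & !grant) at each j in [6,8]:
  j=6: false
  j=7: false
  j=8: false
No position in the window satisfies it → formula fails.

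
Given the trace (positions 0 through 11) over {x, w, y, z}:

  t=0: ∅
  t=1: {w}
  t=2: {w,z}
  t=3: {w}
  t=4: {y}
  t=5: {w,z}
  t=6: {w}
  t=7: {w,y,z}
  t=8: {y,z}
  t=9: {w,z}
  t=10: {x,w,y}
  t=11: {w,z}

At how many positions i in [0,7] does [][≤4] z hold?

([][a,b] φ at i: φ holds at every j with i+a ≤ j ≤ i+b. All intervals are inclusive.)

Evaluate at each i in [0,7]:
  i=0: ✗ (fails at j=0)
  i=1: ✗ (fails at j=1)
  i=2: ✗ (fails at j=3)
  i=3: ✗ (fails at j=3)
  i=4: ✗ (fails at j=4)
  i=5: ✗ (fails at j=6)
  i=6: ✗ (fails at j=6)
  i=7: ✗ (fails at j=10)
Positions where it holds: {} → 0.

0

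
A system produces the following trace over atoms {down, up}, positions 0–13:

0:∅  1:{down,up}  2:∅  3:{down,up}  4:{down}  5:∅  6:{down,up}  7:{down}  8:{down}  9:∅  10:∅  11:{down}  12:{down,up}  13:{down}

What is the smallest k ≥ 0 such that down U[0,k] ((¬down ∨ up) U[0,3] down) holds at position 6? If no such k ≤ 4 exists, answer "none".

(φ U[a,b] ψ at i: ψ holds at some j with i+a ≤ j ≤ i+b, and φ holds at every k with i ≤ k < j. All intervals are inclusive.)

Need earliest j ≥ 6 with ((¬down ∨ up) U[0,3] down), and down at every k in [6,j-1].
  j=6: rhs holds (empty prefix). k = 0.

0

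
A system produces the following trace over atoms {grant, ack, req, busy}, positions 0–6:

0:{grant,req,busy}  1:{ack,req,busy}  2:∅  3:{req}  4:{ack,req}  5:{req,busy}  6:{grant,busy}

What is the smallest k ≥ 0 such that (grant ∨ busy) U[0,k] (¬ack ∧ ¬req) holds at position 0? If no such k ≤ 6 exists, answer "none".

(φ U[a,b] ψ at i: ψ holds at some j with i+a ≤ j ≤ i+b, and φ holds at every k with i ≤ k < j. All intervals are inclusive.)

2

Need earliest j ≥ 0 with (¬ack ∧ ¬req), and (grant ∨ busy) at every k in [0,j-1].
  j=0: rhs fails.
  j=1: rhs fails.
  j=2: rhs holds; lhs holds on [0,1]. k = 2.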